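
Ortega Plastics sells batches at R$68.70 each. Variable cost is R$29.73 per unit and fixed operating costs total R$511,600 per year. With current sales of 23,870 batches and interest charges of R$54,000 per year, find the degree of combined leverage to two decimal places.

At 23,870 units, contribution = 23,870 × R$38.97 = R$930,213.90.
EBIT = R$930,213.90 − R$511,600 = R$418,613.90. Interest = R$54,000.00, so EBIT − I = R$364,613.90.
DCL = contribution ÷ (EBIT − I) = R$930,213.90 ÷ R$364,613.90 = 2.5512.

2.55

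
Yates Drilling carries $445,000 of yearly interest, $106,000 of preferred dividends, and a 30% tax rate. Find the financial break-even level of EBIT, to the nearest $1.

Grossing the preferred dividend up to pre-tax terms: $106,000 / (1 − 0.30) = $151,428.57.
Financial break-even EBIT = interest + D_p ÷ (1 − t) = $445,000 + $151,428.57 = $596,428.57.

$596,429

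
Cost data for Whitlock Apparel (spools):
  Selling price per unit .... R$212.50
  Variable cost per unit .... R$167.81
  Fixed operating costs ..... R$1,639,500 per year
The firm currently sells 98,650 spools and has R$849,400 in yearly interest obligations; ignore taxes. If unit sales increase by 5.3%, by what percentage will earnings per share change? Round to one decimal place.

+12.2%

Total contribution margin = 98,650 × R$44.69 = R$4,408,668.50.
Subtracting fixed costs: EBIT = R$4,408,668.50 − R$1,639,500 = R$2,769,168.50.
Interest = R$849,400.00, so EBIT − I = R$1,919,768.50.
DCL = total CM / (EBIT − I) = R$4,408,668.50 / R$1,919,768.50 = 2.2965.
%ΔEPS = DCL × %ΔSales = 2.2965 × +5.3% = +12.2%.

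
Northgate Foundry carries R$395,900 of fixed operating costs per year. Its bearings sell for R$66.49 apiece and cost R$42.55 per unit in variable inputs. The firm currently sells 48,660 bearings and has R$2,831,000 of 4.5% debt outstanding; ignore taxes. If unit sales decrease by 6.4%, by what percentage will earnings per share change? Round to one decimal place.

Total contribution margin = 48,660 × R$23.94 = R$1,164,920.40.
Subtracting fixed costs: EBIT = R$1,164,920.40 − R$395,900 = R$769,020.40.
After interest of R$127,395.00, pre-tax earnings = R$641,625.40.
Degree of combined leverage = contribution ÷ (EBIT − I) = R$1,164,920.40 ÷ R$641,625.40 = 1.8156.
EPS therefore changes by 1.8156 × (-6.4%) = -11.6%.

-11.6%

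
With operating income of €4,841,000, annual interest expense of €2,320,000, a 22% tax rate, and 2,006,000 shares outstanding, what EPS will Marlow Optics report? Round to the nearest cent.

€0.98

Interest = €2,320,000.00, so EBT = €4,841,000 − €2,320,000.00 = €2,521,000.00.
After tax at 22%: net income = €2,521,000.00 × 0.78 = €1,966,380.00.
Per share: €1,966,380.00 / 2,006,000 shares = €0.98.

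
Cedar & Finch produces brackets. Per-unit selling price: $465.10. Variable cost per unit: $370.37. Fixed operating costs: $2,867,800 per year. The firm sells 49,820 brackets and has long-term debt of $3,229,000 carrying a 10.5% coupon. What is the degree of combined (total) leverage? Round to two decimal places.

3.12

At 49,820 units, contribution = 49,820 × $94.73 = $4,719,448.60.
EBIT = $4,719,448.60 − $2,867,800 = $1,851,648.60. Interest = $339,045.00.
DOL = $4,719,448.60 ÷ $1,851,648.60 = 2.5488; DFL = $1,851,648.60 ÷ $1,512,603.60 = 1.2241.
Combined leverage = 2.5488 × 1.2241 = 3.1200.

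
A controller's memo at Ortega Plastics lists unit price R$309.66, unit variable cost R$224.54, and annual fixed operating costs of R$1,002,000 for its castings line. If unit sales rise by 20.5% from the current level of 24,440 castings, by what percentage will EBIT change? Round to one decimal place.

At 24,440 units, contribution = 24,440 × R$85.12 = R$2,080,332.80.
EBIT = R$2,080,332.80 − R$1,002,000 = R$1,078,332.80.
Degree of operating leverage = R$2,080,332.80 / R$1,078,332.80 = 1.9292.
%ΔEBIT = DOL × %ΔSales = 1.9292 × +20.5% = +39.5%.

+39.5%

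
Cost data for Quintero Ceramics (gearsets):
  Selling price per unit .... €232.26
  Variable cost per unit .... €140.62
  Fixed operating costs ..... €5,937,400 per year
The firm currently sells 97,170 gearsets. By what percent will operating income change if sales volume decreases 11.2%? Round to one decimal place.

Contribution at this volume is 97,170 × €91.64 = €8,904,658.80.
Operating income = contribution − fixed costs = €8,904,658.80 − €5,937,400 = €2,967,258.80.
Degree of operating leverage = €8,904,658.80 / €2,967,258.80 = 3.0010.
%ΔEBIT = DOL × %ΔSales = 3.0010 × -11.2% = -33.6%.

-33.6%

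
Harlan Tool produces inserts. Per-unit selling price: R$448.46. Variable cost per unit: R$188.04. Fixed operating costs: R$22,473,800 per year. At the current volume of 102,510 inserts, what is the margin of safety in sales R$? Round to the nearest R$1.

R$7,270,305

Contribution margin per unit = R$448.46 − R$188.04 = R$260.42. Break-even units = R$22,473,800 ÷ R$260.42 = 86,298.29; break-even revenue = 86,298.29 × R$448.46 = R$38,701,329.96.
Current sales = 102,510 × R$448.46 = R$45,971,634.60.
Margin of safety = R$45,971,634.60 − R$38,701,329.96 = R$7,270,305.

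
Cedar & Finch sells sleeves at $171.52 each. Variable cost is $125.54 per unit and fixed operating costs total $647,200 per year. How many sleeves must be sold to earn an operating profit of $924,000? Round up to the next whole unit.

34,172 sleeves

Contribution margin per unit = $171.52 − $125.54 = $45.98.
Need Q such that Q × $45.98 − $647,200 = $924,000, i.e. Q = $1,571,200 / $45.98 = 34,171.38 → 34,172.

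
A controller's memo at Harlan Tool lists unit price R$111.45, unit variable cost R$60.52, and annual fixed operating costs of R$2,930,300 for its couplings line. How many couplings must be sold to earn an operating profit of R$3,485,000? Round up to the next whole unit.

Contribution margin per unit = R$111.45 − R$60.52 = R$50.93.
Need Q such that Q × R$50.93 − R$2,930,300 = R$3,485,000, i.e. Q = R$6,415,300 / R$50.93 = 125,963.09 → 125,964.

125,964 couplings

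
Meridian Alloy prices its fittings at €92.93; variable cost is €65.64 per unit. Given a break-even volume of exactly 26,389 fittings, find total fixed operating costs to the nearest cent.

€720,155.81

Unit CM = price − variable cost = €92.93 − €65.64 = €27.29.
Fixed costs = break-even units × CM = 26,389 × €27.29 = €720,155.81.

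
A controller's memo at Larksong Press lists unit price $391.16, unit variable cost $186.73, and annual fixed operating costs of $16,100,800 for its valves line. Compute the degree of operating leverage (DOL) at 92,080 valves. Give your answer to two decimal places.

6.91

Contribution at this volume is 92,080 × $204.43 = $18,823,914.40.
Operating income = contribution − fixed costs = $18,823,914.40 − $16,100,800 = $2,723,114.40.
DOL = contribution ÷ EBIT = $18,823,914.40 ÷ $2,723,114.40 = 6.9126.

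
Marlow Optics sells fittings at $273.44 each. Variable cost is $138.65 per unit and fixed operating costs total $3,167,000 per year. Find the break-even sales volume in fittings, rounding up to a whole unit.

Each unit contributes $273.44 − $138.65 = $134.79.
Break-even volume = fixed costs ÷ CM per unit = $3,167,000 ÷ $134.79 = 23,495.81, so 23,496 fittings.

23,496 fittings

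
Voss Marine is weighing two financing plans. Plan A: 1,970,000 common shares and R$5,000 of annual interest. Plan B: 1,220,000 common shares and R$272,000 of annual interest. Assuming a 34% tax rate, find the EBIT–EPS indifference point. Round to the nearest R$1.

R$706,320

Set EPS_A = EPS_B: (EBIT − R$5,000)(1 − 0.34) ÷ 1,970,000 = (EBIT − R$272,000)(1 − 0.34) ÷ 1,220,000.
The (1 − t) factor cancels: (EBIT − 5,000) × 1,220,000 = (EBIT − 272,000) × 1,970,000.
Solving, EBIT = (272,000·1,970,000 − 5,000·1,220,000) / (1,970,000 − 1,220,000) = 529,740,000,000 / 750,000 = 706,320.00.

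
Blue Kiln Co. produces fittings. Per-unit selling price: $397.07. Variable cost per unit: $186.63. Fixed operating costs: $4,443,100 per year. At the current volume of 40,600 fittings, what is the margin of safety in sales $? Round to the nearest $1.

$7,737,552

Each unit contributes $397.07 − $186.63 = $210.44. Break-even units = $4,443,100 ÷ $210.44 = 21,113.38; break-even revenue = 21,113.38 × $397.07 = $8,383,490.39.
Current sales = 40,600 × $397.07 = $16,121,042.00.
Margin of safety = $16,121,042.00 − $8,383,490.39 = $7,737,552.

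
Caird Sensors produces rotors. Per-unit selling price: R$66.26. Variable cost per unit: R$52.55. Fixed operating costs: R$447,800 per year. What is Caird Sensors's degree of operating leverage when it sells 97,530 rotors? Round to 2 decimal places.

Contribution at this volume is 97,530 × R$13.71 = R$1,337,136.30.
Subtracting fixed costs: EBIT = R$1,337,136.30 − R$447,800 = R$889,336.30.
DOL = contribution ÷ EBIT = R$1,337,136.30 ÷ R$889,336.30 = 1.5035.

1.50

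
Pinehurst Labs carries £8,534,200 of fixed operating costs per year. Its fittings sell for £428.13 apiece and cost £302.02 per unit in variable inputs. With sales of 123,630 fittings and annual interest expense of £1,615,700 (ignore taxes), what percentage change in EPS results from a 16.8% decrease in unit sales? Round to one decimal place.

-48.1%

Total contribution margin = 123,630 × £126.11 = £15,590,979.30.
EBIT = £15,590,979.30 − £8,534,200 = £7,056,779.30.
After interest of £1,615,700.00, pre-tax earnings = £5,441,079.30.
DCL = total CM / (EBIT − I) = £15,590,979.30 / £5,441,079.30 = 2.8654.
EPS therefore changes by 2.8654 × (-16.8%) = -48.1%.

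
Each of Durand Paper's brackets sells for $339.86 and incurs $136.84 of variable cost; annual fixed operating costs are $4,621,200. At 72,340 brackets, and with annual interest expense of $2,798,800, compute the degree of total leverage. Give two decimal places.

Contribution at this volume is 72,340 × $203.02 = $14,686,466.80.
Subtracting fixed costs: EBIT = $14,686,466.80 − $4,621,200 = $10,065,266.80. Interest = $2,798,800.00, so EBIT − I = $7,266,466.80.
DCL = contribution ÷ (EBIT − I) = $14,686,466.80 ÷ $7,266,466.80 = 2.0211.

2.02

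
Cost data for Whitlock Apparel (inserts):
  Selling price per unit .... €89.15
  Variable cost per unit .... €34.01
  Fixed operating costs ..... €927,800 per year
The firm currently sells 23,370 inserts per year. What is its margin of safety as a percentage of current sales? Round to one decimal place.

Contribution margin per unit = €89.15 − €34.01 = €55.14. Break-even units = €927,800 ÷ €55.14 = 16,826.26; break-even revenue = 16,826.26 × €89.15 = €1,500,061.12.
Actual sales revenue = 23,370 × €89.15 = €2,083,435.50.
Margin of safety = (€2,083,435.50 − €1,500,061.12) ÷ €2,083,435.50 = 28.0%.

28.0%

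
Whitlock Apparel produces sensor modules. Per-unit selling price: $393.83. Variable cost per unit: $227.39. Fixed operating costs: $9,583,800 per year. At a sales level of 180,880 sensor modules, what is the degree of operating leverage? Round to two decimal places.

Contribution at this volume is 180,880 × $166.44 = $30,105,667.20.
EBIT = $30,105,667.20 − $9,583,800 = $20,521,867.20.
DOL = contribution ÷ EBIT = $30,105,667.20 ÷ $20,521,867.20 = 1.4670.

1.47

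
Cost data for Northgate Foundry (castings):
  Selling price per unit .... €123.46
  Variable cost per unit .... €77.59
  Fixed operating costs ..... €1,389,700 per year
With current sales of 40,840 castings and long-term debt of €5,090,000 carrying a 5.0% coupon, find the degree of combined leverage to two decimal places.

8.18

Contribution at this volume is 40,840 × €45.87 = €1,873,330.80.
Subtracting fixed costs: EBIT = €1,873,330.80 − €1,389,700 = €483,630.80. Interest = €254,500.00, so EBIT − I = €229,130.80.
Degree of total leverage = total CM / (EBIT − interest) = €1,873,330.80 / €229,130.80 = 8.1758.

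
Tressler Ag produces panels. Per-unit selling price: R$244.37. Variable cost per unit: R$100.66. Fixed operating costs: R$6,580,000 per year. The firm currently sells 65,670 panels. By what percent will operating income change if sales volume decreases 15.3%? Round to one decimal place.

-50.5%

At 65,670 units, contribution = 65,670 × R$143.71 = R$9,437,435.70.
EBIT = R$9,437,435.70 − R$6,580,000 = R$2,857,435.70.
Degree of operating leverage = R$9,437,435.70 / R$2,857,435.70 = 3.3028.
So EBIT moves 3.3028 × (-15.3%) = -50.5%.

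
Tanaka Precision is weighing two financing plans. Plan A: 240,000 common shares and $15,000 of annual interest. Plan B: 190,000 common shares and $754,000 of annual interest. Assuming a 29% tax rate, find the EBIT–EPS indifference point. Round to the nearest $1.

$3,562,200

At indifference, (EBIT − 15,000)(1 − t)/240,000 = (EBIT − 754,000)(1 − t)/190,000.
The (1 − t) factor cancels: (EBIT − 15,000) × 190,000 = (EBIT − 754,000) × 240,000.
Solving, EBIT = (754,000·240,000 − 15,000·190,000) / (240,000 − 190,000) = 178,110,000,000 / 50,000 = 3,562,200.00.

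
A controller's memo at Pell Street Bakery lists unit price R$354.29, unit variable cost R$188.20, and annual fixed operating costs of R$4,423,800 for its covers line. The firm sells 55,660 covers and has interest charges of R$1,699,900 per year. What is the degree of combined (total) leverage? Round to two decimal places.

Contribution at this volume is 55,660 × R$166.09 = R$9,244,569.40.
EBIT = R$9,244,569.40 − R$4,423,800 = R$4,820,769.40. Interest = R$1,699,900.00.
DOL = R$9,244,569.40 ÷ R$4,820,769.40 = 1.9177; DFL = R$4,820,769.40 ÷ R$3,120,869.40 = 1.5447.
Combined leverage = 1.9177 × 1.5447 = 2.9623.

2.96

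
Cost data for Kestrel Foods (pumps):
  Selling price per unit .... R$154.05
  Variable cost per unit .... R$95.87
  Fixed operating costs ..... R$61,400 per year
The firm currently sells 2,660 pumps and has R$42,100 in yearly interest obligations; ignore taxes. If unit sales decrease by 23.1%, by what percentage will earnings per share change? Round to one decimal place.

-69.7%

Contribution at this volume is 2,660 × R$58.18 = R$154,758.80.
EBIT = R$154,758.80 − R$61,400 = R$93,358.80.
After interest of R$42,100.00, pre-tax earnings = R$51,258.80.
DCL = total CM / (EBIT − I) = R$154,758.80 / R$51,258.80 = 3.0192.
%ΔEPS = DCL × %ΔSales = 3.0192 × -23.1% = -69.7%.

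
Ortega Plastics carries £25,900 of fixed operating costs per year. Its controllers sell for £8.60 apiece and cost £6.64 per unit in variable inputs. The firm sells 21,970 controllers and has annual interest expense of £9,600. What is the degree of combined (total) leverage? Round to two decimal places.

Contribution at this volume is 21,970 × £1.96 = £43,061.20.
EBIT = £43,061.20 − £25,900 = £17,161.20. Interest = £9,600.00, so EBIT − I = £7,561.20.
DCL = contribution ÷ (EBIT − I) = £43,061.20 ÷ £7,561.20 = 5.6950.

5.70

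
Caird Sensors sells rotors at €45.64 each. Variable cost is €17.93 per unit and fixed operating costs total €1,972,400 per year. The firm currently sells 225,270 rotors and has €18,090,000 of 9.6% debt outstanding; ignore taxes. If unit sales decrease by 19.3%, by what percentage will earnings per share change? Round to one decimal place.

-47.6%

Total contribution margin = 225,270 × €27.71 = €6,242,231.70.
EBIT = €6,242,231.70 − €1,972,400 = €4,269,831.70.
After interest of €1,736,640.00, pre-tax earnings = €2,533,191.70.
Degree of combined leverage = contribution ÷ (EBIT − I) = €6,242,231.70 ÷ €2,533,191.70 = 2.4642.
%ΔEPS = DCL × %ΔSales = 2.4642 × -19.3% = -47.6%.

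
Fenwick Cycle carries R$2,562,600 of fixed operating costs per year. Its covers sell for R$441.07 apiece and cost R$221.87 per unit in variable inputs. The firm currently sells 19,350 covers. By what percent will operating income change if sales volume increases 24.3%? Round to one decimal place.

At 19,350 units, contribution = 19,350 × R$219.20 = R$4,241,520.00.
Subtracting fixed costs: EBIT = R$4,241,520.00 − R$2,562,600 = R$1,678,920.00.
DOL = contribution ÷ EBIT = R$4,241,520.00 ÷ R$1,678,920.00 = 2.5263.
So EBIT moves 2.5263 × (+24.3%) = +61.4%.

+61.4%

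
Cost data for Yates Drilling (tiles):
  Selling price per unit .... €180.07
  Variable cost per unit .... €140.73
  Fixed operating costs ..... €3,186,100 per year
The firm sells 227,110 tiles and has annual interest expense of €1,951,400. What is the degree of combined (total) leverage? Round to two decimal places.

2.35

Total contribution margin = 227,110 × €39.34 = €8,934,507.40.
Operating income = contribution − fixed costs = €8,934,507.40 − €3,186,100 = €5,748,407.40. Interest = €1,951,400.00, so EBIT − I = €3,797,007.40.
DCL = contribution ÷ (EBIT − I) = €8,934,507.40 ÷ €3,797,007.40 = 2.3530.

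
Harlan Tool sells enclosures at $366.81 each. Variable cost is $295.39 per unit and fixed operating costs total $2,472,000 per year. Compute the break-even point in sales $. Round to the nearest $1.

CM per unit = $366.81 − $295.39 = $71.42; CM ratio = $71.42 / $366.81 = 0.1947.
Break-even sales = FC ÷ CM ratio = $2,472,000 × $366.81 / $71.42 = $12,696,084.

$12,696,084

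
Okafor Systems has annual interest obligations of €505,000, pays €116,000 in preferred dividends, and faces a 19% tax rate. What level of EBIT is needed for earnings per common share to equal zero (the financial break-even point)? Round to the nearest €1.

€648,210

Preferred dividends are paid after tax, so their pre-tax equivalent is €116,000 ÷ (1 − 0.19) = €143,209.88.
EPS = 0 when EBIT covers interest plus the pre-tax preferred burden: €505,000 + €143,209.88 = €648,209.88.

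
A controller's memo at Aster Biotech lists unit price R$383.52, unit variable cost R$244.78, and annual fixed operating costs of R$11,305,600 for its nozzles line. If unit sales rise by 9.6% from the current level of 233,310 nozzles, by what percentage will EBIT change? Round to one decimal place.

+14.8%

Contribution at this volume is 233,310 × R$138.74 = R$32,369,429.40.
Operating income = contribution − fixed costs = R$32,369,429.40 − R$11,305,600 = R$21,063,829.40.
DOL = contribution ÷ EBIT = R$32,369,429.40 ÷ R$21,063,829.40 = 1.5367.
Operating income changes by 1.5367 × +9.6% = +14.8%.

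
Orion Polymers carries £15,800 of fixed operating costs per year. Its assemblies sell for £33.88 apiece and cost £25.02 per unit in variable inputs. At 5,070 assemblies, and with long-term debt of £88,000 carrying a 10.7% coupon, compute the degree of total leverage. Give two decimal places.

2.28

Total contribution margin = 5,070 × £8.86 = £44,920.20.
EBIT = £44,920.20 − £15,800 = £29,120.20. Interest = £9,416.00.
DOL = £44,920.20 ÷ £29,120.20 = 1.5426; DFL = £29,120.20 ÷ £19,704.20 = 1.4779.
Combined leverage = 1.5426 × 1.4779 = 2.2798.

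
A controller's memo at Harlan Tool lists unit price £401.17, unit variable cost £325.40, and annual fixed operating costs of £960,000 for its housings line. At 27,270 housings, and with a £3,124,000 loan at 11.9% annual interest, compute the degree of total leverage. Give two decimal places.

At 27,270 units, contribution = 27,270 × £75.77 = £2,066,247.90.
EBIT = £2,066,247.90 − £960,000 = £1,106,247.90. Interest = £371,756.00.
DOL = £2,066,247.90 ÷ £1,106,247.90 = 1.8678; DFL = £1,106,247.90 ÷ £734,491.90 = 1.5061.
Combined leverage = 1.8678 × 1.5061 = 2.8131.

2.81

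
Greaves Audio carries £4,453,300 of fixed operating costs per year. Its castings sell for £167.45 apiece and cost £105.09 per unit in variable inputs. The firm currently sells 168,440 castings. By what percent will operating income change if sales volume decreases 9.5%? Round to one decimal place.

-16.5%

At 168,440 units, contribution = 168,440 × £62.36 = £10,503,918.40.
Subtracting fixed costs: EBIT = £10,503,918.40 − £4,453,300 = £6,050,618.40.
So DOL = total CM / EBIT = £10,503,918.40 / £6,050,618.40 = 1.7360.
%ΔEBIT = DOL × %ΔSales = 1.7360 × -9.5% = -16.5%.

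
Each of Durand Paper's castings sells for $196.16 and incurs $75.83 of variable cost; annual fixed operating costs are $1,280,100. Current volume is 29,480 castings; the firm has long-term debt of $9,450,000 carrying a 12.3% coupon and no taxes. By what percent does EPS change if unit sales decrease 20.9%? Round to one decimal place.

At 29,480 units, contribution = 29,480 × $120.33 = $3,547,328.40.
Operating income = contribution − fixed costs = $3,547,328.40 − $1,280,100 = $2,267,228.40.
Interest = $1,162,350.00, so EBIT − I = $1,104,878.40.
DCL = total CM / (EBIT − I) = $3,547,328.40 / $1,104,878.40 = 3.2106.
%ΔEPS = DCL × %ΔSales = 3.2106 × -20.9% = -67.1%.

-67.1%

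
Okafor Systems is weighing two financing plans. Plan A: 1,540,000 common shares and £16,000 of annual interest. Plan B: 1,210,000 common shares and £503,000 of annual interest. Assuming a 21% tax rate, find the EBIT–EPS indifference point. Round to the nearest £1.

£2,288,667

Set EPS_A = EPS_B: (EBIT − £16,000)(1 − 0.21) ÷ 1,540,000 = (EBIT − £503,000)(1 − 0.21) ÷ 1,210,000.
Cancelling (1 − t) and cross-multiplying: 1,210,000·(EBIT − 16,000) = 1,540,000·(EBIT − 503,000).
Solving, EBIT = (503,000·1,540,000 − 16,000·1,210,000) / (1,540,000 − 1,210,000) = 755,260,000,000 / 330,000 = 2,288,666.67.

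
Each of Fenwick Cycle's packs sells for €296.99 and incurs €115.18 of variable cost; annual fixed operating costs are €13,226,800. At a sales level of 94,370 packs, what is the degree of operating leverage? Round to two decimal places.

Total contribution margin = 94,370 × €181.81 = €17,157,409.70.
Operating income = contribution − fixed costs = €17,157,409.70 − €13,226,800 = €3,930,609.70.
DOL = contribution ÷ EBIT = €17,157,409.70 ÷ €3,930,609.70 = 4.3651.

4.37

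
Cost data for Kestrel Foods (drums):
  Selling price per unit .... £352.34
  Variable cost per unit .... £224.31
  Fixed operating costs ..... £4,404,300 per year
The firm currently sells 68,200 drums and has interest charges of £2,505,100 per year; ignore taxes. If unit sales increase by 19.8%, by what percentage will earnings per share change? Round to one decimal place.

+94.9%

At 68,200 units, contribution = 68,200 × £128.03 = £8,731,646.00.
Operating income = contribution − fixed costs = £8,731,646.00 − £4,404,300 = £4,327,346.00.
After interest of £2,505,100.00, pre-tax earnings = £1,822,246.00.
DCL = total CM / (EBIT − I) = £8,731,646.00 / £1,822,246.00 = 4.7917.
%ΔEPS = DCL × %ΔSales = 4.7917 × +19.8% = +94.9%.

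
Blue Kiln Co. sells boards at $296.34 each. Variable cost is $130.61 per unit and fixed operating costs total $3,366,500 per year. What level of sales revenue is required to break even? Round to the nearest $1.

Contribution margin per unit = $296.34 − $130.61 = $165.73, a CM ratio of $165.73 ÷ $296.34 = 0.5593.
Break-even revenue = fixed costs × price ÷ CM = $3,366,500 × $296.34 ÷ $165.73 = $6,019,602.

$6,019,602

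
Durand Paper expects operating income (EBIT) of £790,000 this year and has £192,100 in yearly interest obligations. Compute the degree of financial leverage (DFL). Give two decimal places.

1.32

Annual interest charges come to £192,100.00.
DFL = EBIT ÷ (EBIT − I) = £790,000 ÷ (£790,000 − £192,100.00) = £790,000 ÷ £597,900.00 = 1.3213.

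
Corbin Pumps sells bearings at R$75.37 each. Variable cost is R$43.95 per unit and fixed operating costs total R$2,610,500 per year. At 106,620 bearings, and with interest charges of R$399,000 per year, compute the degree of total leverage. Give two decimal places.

9.84

Contribution at this volume is 106,620 × R$31.42 = R$3,350,000.40.
EBIT = R$3,350,000.40 − R$2,610,500 = R$739,500.40. Interest = R$399,000.00.
DOL = R$3,350,000.40 ÷ R$739,500.40 = 4.5301; DFL = R$739,500.40 ÷ R$340,500.40 = 2.1718.
Combined leverage = 4.5301 × 2.1718 = 9.8385.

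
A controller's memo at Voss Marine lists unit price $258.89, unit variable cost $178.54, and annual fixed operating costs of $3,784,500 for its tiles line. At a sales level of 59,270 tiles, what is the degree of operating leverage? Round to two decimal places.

4.87

Contribution at this volume is 59,270 × $80.35 = $4,762,344.50.
Subtracting fixed costs: EBIT = $4,762,344.50 − $3,784,500 = $977,844.50.
So DOL = total CM / EBIT = $4,762,344.50 / $977,844.50 = 4.8702.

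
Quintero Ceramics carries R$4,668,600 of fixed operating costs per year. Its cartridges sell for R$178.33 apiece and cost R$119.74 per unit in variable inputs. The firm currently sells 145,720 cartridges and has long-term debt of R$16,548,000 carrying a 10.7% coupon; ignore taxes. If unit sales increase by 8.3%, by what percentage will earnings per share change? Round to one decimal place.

Contribution at this volume is 145,720 × R$58.59 = R$8,537,734.80.
Operating income = contribution − fixed costs = R$8,537,734.80 − R$4,668,600 = R$3,869,134.80.
Interest = R$1,770,636.00, so EBIT − I = R$2,098,498.80.
DCL = total CM / (EBIT − I) = R$8,537,734.80 / R$2,098,498.80 = 4.0685.
%ΔEPS = DCL × %ΔSales = 4.0685 × +8.3% = +33.8%.

+33.8%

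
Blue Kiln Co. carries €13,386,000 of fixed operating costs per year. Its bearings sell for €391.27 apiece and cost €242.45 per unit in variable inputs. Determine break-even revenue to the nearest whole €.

€35,193,793

Contribution margin per unit = €391.27 − €242.45 = €148.82, a CM ratio of €148.82 ÷ €391.27 = 0.3804.
Break-even sales = FC ÷ CM ratio = €13,386,000 × €391.27 / €148.82 = €35,193,793.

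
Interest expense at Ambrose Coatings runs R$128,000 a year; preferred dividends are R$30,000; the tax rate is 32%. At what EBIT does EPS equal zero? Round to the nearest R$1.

R$172,118

Grossing the preferred dividend up to pre-tax terms: R$30,000 / (1 − 0.32) = R$44,117.65.
Financial break-even EBIT = interest + D_p ÷ (1 − t) = R$128,000 + R$44,117.65 = R$172,117.65.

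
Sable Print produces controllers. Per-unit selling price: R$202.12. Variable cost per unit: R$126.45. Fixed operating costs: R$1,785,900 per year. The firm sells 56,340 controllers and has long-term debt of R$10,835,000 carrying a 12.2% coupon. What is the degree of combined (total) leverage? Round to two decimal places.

3.69

At 56,340 units, contribution = 56,340 × R$75.67 = R$4,263,247.80.
Subtracting fixed costs: EBIT = R$4,263,247.80 − R$1,785,900 = R$2,477,347.80. Interest = R$1,321,870.00.
DOL = R$4,263,247.80 ÷ R$2,477,347.80 = 1.7209; DFL = R$2,477,347.80 ÷ R$1,155,477.80 = 2.1440.
DCL = DOL × DFL = 1.7209 × 2.1440 = 3.6896.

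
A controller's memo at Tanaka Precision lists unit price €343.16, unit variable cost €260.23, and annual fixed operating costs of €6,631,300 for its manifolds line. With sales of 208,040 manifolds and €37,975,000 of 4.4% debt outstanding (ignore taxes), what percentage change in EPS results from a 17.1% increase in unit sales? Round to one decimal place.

Contribution at this volume is 208,040 × €82.93 = €17,252,757.20.
Subtracting fixed costs: EBIT = €17,252,757.20 − €6,631,300 = €10,621,457.20.
After interest of €1,670,900.00, pre-tax earnings = €8,950,557.20.
Degree of combined leverage = contribution ÷ (EBIT − I) = €17,252,757.20 ÷ €8,950,557.20 = 1.9276.
%ΔEPS = DCL × %ΔSales = 1.9276 × +17.1% = +33.0%.

+33.0%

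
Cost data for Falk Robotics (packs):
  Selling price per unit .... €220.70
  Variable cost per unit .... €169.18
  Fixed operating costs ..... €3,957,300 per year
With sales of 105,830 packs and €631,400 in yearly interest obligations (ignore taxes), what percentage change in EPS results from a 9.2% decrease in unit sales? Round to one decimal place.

Total contribution margin = 105,830 × €51.52 = €5,452,361.60.
EBIT = €5,452,361.60 − €3,957,300 = €1,495,061.60.
Interest = €631,400.00, so EBIT − I = €863,661.60.
DCL = total CM / (EBIT − I) = €5,452,361.60 / €863,661.60 = 6.3131.
EPS therefore changes by 6.3131 × (-9.2%) = -58.1%.

-58.1%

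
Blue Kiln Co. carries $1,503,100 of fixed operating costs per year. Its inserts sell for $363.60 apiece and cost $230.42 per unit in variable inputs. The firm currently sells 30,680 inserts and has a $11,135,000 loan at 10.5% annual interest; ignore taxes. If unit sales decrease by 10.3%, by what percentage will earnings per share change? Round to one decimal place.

-29.8%

Contribution at this volume is 30,680 × $133.18 = $4,085,962.40.
EBIT = $4,085,962.40 − $1,503,100 = $2,582,862.40.
After interest of $1,169,175.00, pre-tax earnings = $1,413,687.40.
DCL = total CM / (EBIT − I) = $4,085,962.40 / $1,413,687.40 = 2.8903.
EPS therefore changes by 2.8903 × (-10.3%) = -29.8%.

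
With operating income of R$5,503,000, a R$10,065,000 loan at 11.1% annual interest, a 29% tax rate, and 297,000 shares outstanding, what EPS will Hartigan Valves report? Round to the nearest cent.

R$10.48

Pre-tax income = R$5,503,000 − R$1,117,215.00 = R$4,385,785.00.
Net income = R$4,385,785.00 × (1 − 0.29) = R$3,113,907.35.
EPS = R$3,113,907.35 ÷ 297,000 = R$10.48.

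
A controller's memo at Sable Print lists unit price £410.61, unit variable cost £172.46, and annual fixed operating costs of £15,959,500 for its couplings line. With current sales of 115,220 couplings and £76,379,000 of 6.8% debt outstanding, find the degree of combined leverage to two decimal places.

4.36

Contribution at this volume is 115,220 × £238.15 = £27,439,643.00.
Subtracting fixed costs: EBIT = £27,439,643.00 − £15,959,500 = £11,480,143.00. Interest = £5,193,772.00, so EBIT − I = £6,286,371.00.
DCL = contribution ÷ (EBIT − I) = £27,439,643.00 ÷ £6,286,371.00 = 4.3649.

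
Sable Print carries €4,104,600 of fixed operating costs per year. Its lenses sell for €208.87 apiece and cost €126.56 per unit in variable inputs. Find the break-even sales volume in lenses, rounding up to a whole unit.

49,868 lenses

Unit CM = price − variable cost = €208.87 − €126.56 = €82.31.
Units to break even: €4,104,600 ÷ €82.31 = 49,867.57, rounded up to 49,868.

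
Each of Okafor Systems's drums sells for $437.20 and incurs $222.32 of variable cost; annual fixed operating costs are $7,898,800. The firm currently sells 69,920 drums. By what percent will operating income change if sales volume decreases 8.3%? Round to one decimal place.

-17.5%

Contribution at this volume is 69,920 × $214.88 = $15,024,409.60.
Operating income = contribution − fixed costs = $15,024,409.60 − $7,898,800 = $7,125,609.60.
Degree of operating leverage = $15,024,409.60 / $7,125,609.60 = 2.1085.
%ΔEBIT = DOL × %ΔSales = 2.1085 × -8.3% = -17.5%.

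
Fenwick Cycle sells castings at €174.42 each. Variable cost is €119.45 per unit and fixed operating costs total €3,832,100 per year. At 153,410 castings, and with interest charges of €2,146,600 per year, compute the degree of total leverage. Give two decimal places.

Contribution at this volume is 153,410 × €54.97 = €8,432,947.70.
EBIT = €8,432,947.70 − €3,832,100 = €4,600,847.70. Interest = €2,146,600.00.
DOL = €8,432,947.70 ÷ €4,600,847.70 = 1.8329; DFL = €4,600,847.70 ÷ €2,454,247.70 = 1.8746.
DCL = DOL × DFL = 1.8329 × 1.8746 = 3.4360.

3.44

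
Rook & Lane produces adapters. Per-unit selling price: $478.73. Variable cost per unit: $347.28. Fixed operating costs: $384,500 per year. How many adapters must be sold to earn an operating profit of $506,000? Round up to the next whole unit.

Unit CM = price − variable cost = $478.73 − $347.28 = $131.45.
Need Q such that Q × $131.45 − $384,500 = $506,000, i.e. Q = $890,500 / $131.45 = 6,774.44 → 6,775.

6,775 adapters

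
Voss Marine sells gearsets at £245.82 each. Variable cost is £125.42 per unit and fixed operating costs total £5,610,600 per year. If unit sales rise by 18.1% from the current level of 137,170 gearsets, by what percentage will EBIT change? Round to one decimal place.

Contribution at this volume is 137,170 × £120.40 = £16,515,268.00.
Operating income = contribution − fixed costs = £16,515,268.00 − £5,610,600 = £10,904,668.00.
So DOL = total CM / EBIT = £16,515,268.00 / £10,904,668.00 = 1.5145.
Operating income changes by 1.5145 × +18.1% = +27.4%.

+27.4%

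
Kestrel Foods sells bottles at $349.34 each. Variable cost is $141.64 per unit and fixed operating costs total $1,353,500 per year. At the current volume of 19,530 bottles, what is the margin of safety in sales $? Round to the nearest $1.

$4,546,097

Contribution margin per unit = $349.34 − $141.64 = $207.70. Break-even units = $1,353,500 ÷ $207.70 = 6,516.61; break-even revenue = 6,516.61 × $349.34 = $2,276,512.71.
Actual sales revenue = 19,530 × $349.34 = $6,822,610.20.
Margin of safety = $6,822,610.20 − $2,276,512.71 = $4,546,097.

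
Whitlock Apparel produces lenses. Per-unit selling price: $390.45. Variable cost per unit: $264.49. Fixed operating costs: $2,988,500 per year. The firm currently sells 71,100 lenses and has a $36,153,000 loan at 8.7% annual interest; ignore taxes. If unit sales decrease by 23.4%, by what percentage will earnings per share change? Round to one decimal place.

Contribution at this volume is 71,100 × $125.96 = $8,955,756.00.
EBIT = $8,955,756.00 − $2,988,500 = $5,967,256.00.
After interest of $3,145,311.00, pre-tax earnings = $2,821,945.00.
Degree of combined leverage = contribution ÷ (EBIT − I) = $8,955,756.00 ÷ $2,821,945.00 = 3.1736.
EPS therefore changes by 3.1736 × (-23.4%) = -74.3%.

-74.3%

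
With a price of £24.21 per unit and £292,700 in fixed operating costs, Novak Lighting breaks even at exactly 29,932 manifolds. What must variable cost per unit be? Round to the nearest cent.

Contribution per unit must be FC / Q = £292,700 / 29,932 = £9.7788.
Variable cost per unit = £24.21 − £9.7788 = £14.43.

£14.43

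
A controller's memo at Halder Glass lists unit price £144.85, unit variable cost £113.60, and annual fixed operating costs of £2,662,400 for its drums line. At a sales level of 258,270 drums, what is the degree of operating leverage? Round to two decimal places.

1.49

Contribution at this volume is 258,270 × £31.25 = £8,070,937.50.
EBIT = £8,070,937.50 − £2,662,400 = £5,408,537.50.
So DOL = total CM / EBIT = £8,070,937.50 / £5,408,537.50 = 1.4923.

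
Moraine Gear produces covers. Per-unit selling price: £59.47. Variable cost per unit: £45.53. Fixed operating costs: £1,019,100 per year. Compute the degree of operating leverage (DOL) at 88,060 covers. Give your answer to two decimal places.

5.89

Contribution at this volume is 88,060 × £13.94 = £1,227,556.40.
Subtracting fixed costs: EBIT = £1,227,556.40 − £1,019,100 = £208,456.40.
So DOL = total CM / EBIT = £1,227,556.40 / £208,456.40 = 5.8888.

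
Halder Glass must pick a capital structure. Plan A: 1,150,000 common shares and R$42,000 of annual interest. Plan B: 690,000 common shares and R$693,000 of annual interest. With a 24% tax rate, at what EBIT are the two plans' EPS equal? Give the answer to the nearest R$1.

R$1,669,500

Set EPS_A = EPS_B: (EBIT − R$42,000)(1 − 0.24) ÷ 1,150,000 = (EBIT − R$693,000)(1 − 0.24) ÷ 690,000.
Cancelling (1 − t) and cross-multiplying: 690,000·(EBIT − 42,000) = 1,150,000·(EBIT − 693,000).
EBIT × (1,150,000 − 690,000) = 693,000 × 1,150,000 − 42,000 × 690,000 = 767,970,000,000, so EBIT = 767,970,000,000 ÷ 460,000 = 1,669,500.00.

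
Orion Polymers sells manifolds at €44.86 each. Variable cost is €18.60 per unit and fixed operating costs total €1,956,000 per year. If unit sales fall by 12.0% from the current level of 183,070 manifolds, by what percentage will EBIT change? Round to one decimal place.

-20.2%

Contribution at this volume is 183,070 × €26.26 = €4,807,418.20.
EBIT = €4,807,418.20 − €1,956,000 = €2,851,418.20.
So DOL = total CM / EBIT = €4,807,418.20 / €2,851,418.20 = 1.6860.
So EBIT moves 1.6860 × (-12.0%) = -20.2%.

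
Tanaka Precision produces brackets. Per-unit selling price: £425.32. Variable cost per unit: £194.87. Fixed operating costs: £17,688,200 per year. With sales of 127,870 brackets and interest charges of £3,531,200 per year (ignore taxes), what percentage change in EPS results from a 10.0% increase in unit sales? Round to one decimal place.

+35.7%

At 127,870 units, contribution = 127,870 × £230.45 = £29,467,641.50.
Subtracting fixed costs: EBIT = £29,467,641.50 − £17,688,200 = £11,779,441.50.
After interest of £3,531,200.00, pre-tax earnings = £8,248,241.50.
DCL = total CM / (EBIT − I) = £29,467,641.50 / £8,248,241.50 = 3.5726.
%ΔEPS = DCL × %ΔSales = 3.5726 × +10.0% = +35.7%.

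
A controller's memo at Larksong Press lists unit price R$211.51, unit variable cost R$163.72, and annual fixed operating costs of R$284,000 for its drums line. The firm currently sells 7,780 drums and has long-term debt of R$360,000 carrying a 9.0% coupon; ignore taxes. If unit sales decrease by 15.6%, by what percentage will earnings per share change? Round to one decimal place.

-104.7%

Total contribution margin = 7,780 × R$47.79 = R$371,806.20.
Subtracting fixed costs: EBIT = R$371,806.20 − R$284,000 = R$87,806.20.
Interest = R$32,400.00, so EBIT − I = R$55,406.20.
DCL = total CM / (EBIT − I) = R$371,806.20 / R$55,406.20 = 6.7106.
%ΔEPS = DCL × %ΔSales = 6.7106 × -15.6% = -104.7%.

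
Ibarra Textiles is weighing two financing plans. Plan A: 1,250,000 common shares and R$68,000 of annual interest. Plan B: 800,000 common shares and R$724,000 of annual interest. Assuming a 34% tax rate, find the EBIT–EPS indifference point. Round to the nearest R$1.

Set EPS_A = EPS_B: (EBIT − R$68,000)(1 − 0.34) ÷ 1,250,000 = (EBIT − R$724,000)(1 − 0.34) ÷ 800,000.
Cancelling (1 − t) and cross-multiplying: 800,000·(EBIT − 68,000) = 1,250,000·(EBIT − 724,000).
EBIT × (1,250,000 − 800,000) = 724,000 × 1,250,000 − 68,000 × 800,000 = 850,600,000,000, so EBIT = 850,600,000,000 ÷ 450,000 = 1,890,222.22.

R$1,890,222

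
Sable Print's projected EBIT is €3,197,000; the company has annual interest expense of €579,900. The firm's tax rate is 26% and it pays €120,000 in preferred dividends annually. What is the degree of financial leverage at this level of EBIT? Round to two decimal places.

1.30

Annual interest charges come to €579,900.00.
Pre-tax preferred-dividend burden = €120,000 ÷ (1 − 0.26) = €162,162.16.
DFL = EBIT ÷ [EBIT − I − D_p/(1−t)] = €3,197,000 ÷ [€3,197,000 − €579,900.00 − €162,162.16] = €3,197,000 ÷ €2,454,937.84 = 1.3023.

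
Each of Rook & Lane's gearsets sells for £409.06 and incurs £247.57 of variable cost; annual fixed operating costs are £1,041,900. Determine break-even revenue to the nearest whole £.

Contribution margin per unit = £409.06 − £247.57 = £161.49, a CM ratio of £161.49 ÷ £409.06 = 0.3948.
Break-even sales = FC ÷ CM ratio = £1,041,900 × £409.06 / £161.49 = £2,639,170.

£2,639,170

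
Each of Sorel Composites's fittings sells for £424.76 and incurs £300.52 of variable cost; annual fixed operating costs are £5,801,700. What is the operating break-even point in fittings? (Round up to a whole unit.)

46,698 fittings

Each unit contributes £424.76 − £300.52 = £124.24.
Break-even volume = fixed costs ÷ CM per unit = £5,801,700 ÷ £124.24 = 46,697.52, so 46,698 fittings.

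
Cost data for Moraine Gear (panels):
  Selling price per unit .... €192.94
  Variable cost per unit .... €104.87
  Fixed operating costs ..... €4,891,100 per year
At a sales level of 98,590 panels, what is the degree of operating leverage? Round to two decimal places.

2.29

Total contribution margin = 98,590 × €88.07 = €8,682,821.30.
Subtracting fixed costs: EBIT = €8,682,821.30 − €4,891,100 = €3,791,721.30.
Degree of operating leverage = €8,682,821.30 / €3,791,721.30 = 2.2899.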